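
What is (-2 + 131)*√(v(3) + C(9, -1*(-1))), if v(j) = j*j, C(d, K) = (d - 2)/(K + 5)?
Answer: 43*√366/2 ≈ 411.32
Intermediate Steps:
C(d, K) = (-2 + d)/(5 + K)
v(j) = j²
(-2 + 131)*√(v(3) + C(9, -1*(-1))) = (-2 + 131)*√(3² + (-2 + 9)/(5 - 1*(-1))) = 129*√(9 + 7/(5 + 1)) = 129*√(9 + 7/6) = 129*√(61/6) = 129*(√366/6) = 43*√366/2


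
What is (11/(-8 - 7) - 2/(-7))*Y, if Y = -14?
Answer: 94/15 ≈ 6.2667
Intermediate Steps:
(11/(-8 - 7) - 2/(-7))*Y = (11/(-8 - 7) - 2/(-7))*(-14) = (11/(-15) - 2*(-⅐))*(-14) = (11*(-1/15) + 2/7)*(-14) = (-11/15 + 2/7)*(-14) = -47/105*(-14) = 94/15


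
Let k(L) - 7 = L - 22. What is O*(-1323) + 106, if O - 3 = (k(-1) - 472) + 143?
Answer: 452572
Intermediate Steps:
k(L) = -15 + L (k(L) = 7 + (L - 22) = 7 + (-22 + L) = -15 + L)
O = -342 (O = 3 + (((-15 - 1) - 472) + 143) = 3 + ((-16 - 472) + 143) = 3 + (-488 + 143) = 3 - 345 = -342)
O*(-1323) + 106 = -342*(-1323) + 106 = 452466 + 106 = 452572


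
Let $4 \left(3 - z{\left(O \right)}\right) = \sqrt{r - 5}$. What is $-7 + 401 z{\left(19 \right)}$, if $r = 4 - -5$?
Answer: $\frac{1991}{2} \approx 995.5$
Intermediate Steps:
$r = 9$ ($r = 4 + 5 = 9$)
$z{\left(O \right)} = \frac{5}{2}$ ($z{\left(O \right)} = 3 - \frac{\sqrt{9 - 5}}{4} = 3 - \frac{\sqrt{4}}{4} = 3 - \frac{1}{2} = \frac{5}{2}$)
$-7 + 401 z{\left(19 \right)} = -7 + 401 \cdot \frac{5}{2} = -7 + \frac{2005}{2} = \frac{1991}{2}$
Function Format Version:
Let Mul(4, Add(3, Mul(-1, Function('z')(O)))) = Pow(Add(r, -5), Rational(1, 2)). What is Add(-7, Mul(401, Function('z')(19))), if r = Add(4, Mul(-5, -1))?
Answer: Rational(1991, 2) ≈ 995.50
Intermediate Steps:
r = 9 (r = Add(4, 5) = 9)
Function('z')(O) = Rational(5, 2) (Function('z')(O) = Add(3, Mul(Rational(-1, 4), Pow(Add(9, -5), Rational(1, 2)))) = Add(3, Mul(Rational(-1, 4), Pow(4, Rational(1, 2)))) = Add(3, Mul(Rational(-1, 4), 2)) = Add(3, Rational(-1, 2)) = Rational(5, 2))
Add(-7, Mul(401, Function('z')(19))) = Add(-7, Mul(401, Rational(5, 2))) = Add(-7, Rational(2005, 2)) = Rational(1991, 2)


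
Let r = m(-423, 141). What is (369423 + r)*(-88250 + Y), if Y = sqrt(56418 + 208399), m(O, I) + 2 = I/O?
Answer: -97804121500/3 + 1108262*sqrt(264817)/3 ≈ -3.2411e+10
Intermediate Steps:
m(O, I) = -2 + I/O
Y = sqrt(264817) ≈ 514.60
r = -7/3 (r = -2 + 141/(-423) = -2 + 141*(-1/423) = -2 - 1/3 = -7/3 ≈ -2.3333)
(369423 + r)*(-88250 + Y) = (369423 - 7/3)*(-88250 + sqrt(264817)) = 1108262*(-88250 + sqrt(264817))/3 = -97804121500/3 + 1108262*sqrt(264817)/3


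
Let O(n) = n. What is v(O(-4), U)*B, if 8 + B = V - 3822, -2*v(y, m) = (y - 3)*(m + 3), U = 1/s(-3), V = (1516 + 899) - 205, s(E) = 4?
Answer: -36855/2 ≈ -18428.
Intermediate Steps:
V = 2210 (V = 2415 - 205 = 2210)
U = ¼ (U = 1/4 = ¼ ≈ 0.25000)
v(y, m) = -(-3 + y)*(3 + m)/2 (v(y, m) = -(y - 3)*(m + 3)/2 = -(-3 + y)*(3 + m)/2)
B = -1620 (B = -8 + (2210 - 3822) = -8 - 1612 = -1620)
v(O(-4), U)*B = (9/2 - 3/2*(-4) + (3/2)*(¼) - ½*¼*(-4))*(-1620) = (9/2 + 6 + 3/8 + ½)*(-1620) = (91/8)*(-1620) = -36855/2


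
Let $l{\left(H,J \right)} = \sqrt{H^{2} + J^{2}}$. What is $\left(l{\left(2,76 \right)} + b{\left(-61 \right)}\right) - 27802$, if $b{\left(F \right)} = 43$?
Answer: $-27759 + 34 \sqrt{5} \approx -27683.0$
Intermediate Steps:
$\left(l{\left(2,76 \right)} + b{\left(-61 \right)}\right) - 27802 = \left(\sqrt{2^{2} + 76^{2}} + 43\right) - 27802 = \left(\sqrt{4 + 5776} + 43\right) - 27802 = \left(\sqrt{5780} + 43\right) - 27802 = \left(34 \sqrt{5} + 43\right) - 27802 = \left(43 + 34 \sqrt{5}\right) - 27802 = -27759 + 34 \sqrt{5}$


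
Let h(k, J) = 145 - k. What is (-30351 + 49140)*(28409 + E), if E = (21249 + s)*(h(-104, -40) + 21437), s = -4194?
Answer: 6949734298671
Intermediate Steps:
E = 369854730 (E = (21249 - 4194)*((145 - 1*(-104)) + 21437) = 17055*((145 + 104) + 21437) = 17055*(249 + 21437) = 17055*21686 = 369854730)
(-30351 + 49140)*(28409 + E) = (-30351 + 49140)*(28409 + 369854730) = 18789*369883139 = 6949734298671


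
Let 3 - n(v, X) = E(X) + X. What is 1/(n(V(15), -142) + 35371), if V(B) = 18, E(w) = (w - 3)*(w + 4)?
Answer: 1/15506 ≈ 6.4491e-5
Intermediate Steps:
E(w) = (-3 + w)*(4 + w)
n(v, X) = 15 - X² - 2*X (n(v, X) = 3 - ((-12 + X + X²) + X) = 3 - (-12 + X² + 2*X) = 3 + (12 - X² - 2*X) = 15 - X² - 2*X)
1/(n(V(15), -142) + 35371) = 1/((15 - 1*(-142)² - 2*(-142)) + 35371) = 1/((15 - 1*20164 + 284) + 35371) = 1/((15 - 20164 + 284) + 35371) = 1/(-19865 + 35371) = 1/15506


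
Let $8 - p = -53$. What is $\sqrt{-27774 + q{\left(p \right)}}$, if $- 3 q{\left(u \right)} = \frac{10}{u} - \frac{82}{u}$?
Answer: $\frac{i \sqrt{103345590}}{61} \approx 166.65 i$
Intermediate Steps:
$p = 61$ ($p = 8 - -53 = 8 + 53 = 61$)
$q{\left(u \right)} = \frac{24}{u}$ ($q{\left(u \right)} = - \frac{\frac{10}{u} - \frac{82}{u}}{3} = - \frac{\left(-72\right) \frac{1}{u}}{3} = \frac{24}{u}$)
$\sqrt{-27774 + q{\left(p \right)}} = \sqrt{-27774 + \frac{24}{61}} = \sqrt{- \frac{1694190}{61}} = \frac{i \sqrt{103345590}}{61}$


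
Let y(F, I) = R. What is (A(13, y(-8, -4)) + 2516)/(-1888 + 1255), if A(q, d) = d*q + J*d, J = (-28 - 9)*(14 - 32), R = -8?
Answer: 972/211 ≈ 4.6066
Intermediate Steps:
y(F, I) = -8
J = 666 (J = -37*(-18) = 666)
A(q, d) = 666*d + d*q (A(q, d) = d*q + 666*d = 666*d + d*q)
(A(13, y(-8, -4)) + 2516)/(-1888 + 1255) = (-8*(666 + 13) + 2516)/(-1888 + 1255) = (-8*679 + 2516)/(-633) = (-5432 + 2516)*(-1/633) = -2916*(-1/633) = 972/211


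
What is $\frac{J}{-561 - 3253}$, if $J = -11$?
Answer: $\frac{11}{3814} \approx 0.0028841$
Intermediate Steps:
$\frac{J}{-561 - 3253} = - \frac{11}{-561 - 3253} = - \frac{11}{-3814} = \left(-11\right) \left(- \frac{1}{3814}\right) = \frac{11}{3814}$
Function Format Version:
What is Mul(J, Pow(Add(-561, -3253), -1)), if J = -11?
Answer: Rational(11, 3814) ≈ 0.0028841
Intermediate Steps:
Mul(J, Pow(Add(-561, -3253), -1)) = Mul(-11, Pow(Add(-561, -3253), -1)) = Mul(-11, Pow(-3814, -1)) = Mul(-11, Rational(-1, 3814)) = Rational(11, 3814)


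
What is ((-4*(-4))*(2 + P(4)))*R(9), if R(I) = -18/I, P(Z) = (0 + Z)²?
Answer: -576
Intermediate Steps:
P(Z) = Z²
((-4*(-4))*(2 + P(4)))*R(9) = ((-4*(-4))*(2 + 4²))*(-18/9) = (16*(2 + 16))*(-18*⅑) = (16*18)*(-2) = 288*(-2) = -576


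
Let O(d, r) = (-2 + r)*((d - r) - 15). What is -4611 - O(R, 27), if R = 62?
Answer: -5111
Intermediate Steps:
O(d, r) = (-2 + r)*(-15 + d - r)
-4611 - O(R, 27) = -4611 - (30 - 1*27**2 - 13*27 - 2*62 + 62*27) = -4611 - (30 - 1*729 - 351 - 124 + 1674) = -4611 - (30 - 729 - 351 - 124 + 1674) = -4611 - 1*500 = -4611 - 500 = -5111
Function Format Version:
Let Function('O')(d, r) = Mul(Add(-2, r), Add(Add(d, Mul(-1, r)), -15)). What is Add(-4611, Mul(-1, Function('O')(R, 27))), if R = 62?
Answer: -5111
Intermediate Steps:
Function('O')(d, r) = Mul(Add(-2, r), Add(-15, d, Mul(-1, r)))
Add(-4611, Mul(-1, Function('O')(R, 27))) = Add(-4611, Mul(-1, Add(30, Mul(-1, Pow(27, 2)), Mul(-13, 27), Mul(-2, 62), Mul(62, 27)))) = Add(-4611, Mul(-1, Add(30, Mul(-1, 729), -351, -124, 1674))) = Add(-4611, Mul(-1, Add(30, -729, -351, -124, 1674))) = Add(-4611, Mul(-1, 500)) = Add(-4611, -500) = -5111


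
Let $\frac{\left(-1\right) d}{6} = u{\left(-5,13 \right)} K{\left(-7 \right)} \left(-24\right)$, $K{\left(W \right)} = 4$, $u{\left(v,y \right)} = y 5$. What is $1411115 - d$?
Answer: $1373675$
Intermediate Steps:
$u{\left(v,y \right)} = 5 y$
$d = 37440$ ($d = - 6 \cdot 5 \cdot 13 \cdot 4 \left(-24\right) = - 6 \cdot 65 \cdot 4 \left(-24\right) = - 6 \cdot 260 \left(-24\right) = \left(-6\right) \left(-6240\right) = 37440$)
$1411115 - d = 1411115 - 37440 = 1373675$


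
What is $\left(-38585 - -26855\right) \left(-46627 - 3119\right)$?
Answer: $583520580$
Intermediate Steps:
$\left(-38585 - -26855\right) \left(-46627 - 3119\right) = \left(-38585 + 26855\right) \left(-49746\right) = \left(-11730\right) \left(-49746\right) = 583520580$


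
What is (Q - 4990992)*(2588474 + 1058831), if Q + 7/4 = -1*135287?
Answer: -74788437643515/4 ≈ -1.8697e+13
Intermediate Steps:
Q = -541155/4 (Q = -7/4 - 1*135287 = -7/4 - 135287 = -541155/4 ≈ -1.3529e+5)
(Q - 4990992)*(2588474 + 1058831) = (-541155/4 - 4990992)*(2588474 + 1058831) = -20505123/4*3647305 = -74788437643515/4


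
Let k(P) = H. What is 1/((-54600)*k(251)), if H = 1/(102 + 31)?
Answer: -19/7800 ≈ -0.0024359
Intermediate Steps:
H = 1/133 ≈ 0.0075188
k(P) = 1/133
1/((-54600)*k(251)) = 1/((-54600)*(1/133)) = -1/54600*133 = -19/7800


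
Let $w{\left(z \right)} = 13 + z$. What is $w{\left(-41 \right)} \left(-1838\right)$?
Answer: $51464$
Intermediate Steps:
$w{\left(-41 \right)} \left(-1838\right) = \left(13 - 41\right) \left(-1838\right) = \left(-28\right) \left(-1838\right) = 51464$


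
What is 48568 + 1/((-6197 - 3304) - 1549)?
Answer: 536676399/11050 ≈ 48568.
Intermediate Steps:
48568 + 1/((-6197 - 3304) - 1549) = 48568 + 1/(-9501 - 1549) = 48568 + 1/(-11050) = 48568 - 1/11050 = 536676399/11050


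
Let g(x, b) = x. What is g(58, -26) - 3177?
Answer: -3119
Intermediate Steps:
g(58, -26) - 3177 = 58 - 3177 = -3119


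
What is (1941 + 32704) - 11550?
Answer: 23095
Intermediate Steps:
(1941 + 32704) - 11550 = 34645 - 11550 = 23095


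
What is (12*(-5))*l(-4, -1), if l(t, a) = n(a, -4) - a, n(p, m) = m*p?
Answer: -300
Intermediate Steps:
l(t, a) = -5*a (l(t, a) = -4*a - a = -5*a)
(12*(-5))*l(-4, -1) = (12*(-5))*(-5*(-1)) = -60*5 = -300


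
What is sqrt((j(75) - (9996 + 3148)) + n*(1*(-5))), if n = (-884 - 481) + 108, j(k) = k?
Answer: 8*I*sqrt(106) ≈ 82.365*I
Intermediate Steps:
n = -1257 (n = -1365 + 108 = -1257)
sqrt((j(75) - (9996 + 3148)) + n*(1*(-5))) = sqrt((75 - (9996 + 3148)) - 1257*(-5)) = sqrt((75 - 1*13144) - 1257*(-5)) = sqrt((75 - 13144) + 6285) = sqrt(-13069 + 6285) = sqrt(-6784) = 8*I*sqrt(106)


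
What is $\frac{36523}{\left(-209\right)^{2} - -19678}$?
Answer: $\frac{36523}{63359} \approx 0.57645$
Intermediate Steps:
$\frac{36523}{\left(-209\right)^{2} - -19678} = \frac{36523}{43681 + 19678} = \frac{36523}{63359}$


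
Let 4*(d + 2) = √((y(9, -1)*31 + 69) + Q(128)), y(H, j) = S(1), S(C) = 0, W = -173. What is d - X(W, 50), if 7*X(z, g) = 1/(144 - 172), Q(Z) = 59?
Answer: -391/196 + 2*√2 ≈ 0.83353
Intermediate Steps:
y(H, j) = 0
X(z, g) = -1/196 (X(z, g) = 1/(7*(144 - 172)) = (⅐)/(-28) = (⅐)*(-1/28) = -1/196)
d = -2 + 2*√2 (d = -2 + √((0*31 + 69) + 59)/4 = -2 + √((0 + 69) + 59)/4 = -2 + √(69 + 59)/4 = -2 + √128/4 = -2 + (8*√2)/4 = -2 + 2*√2 ≈ 0.82843)
d - X(W, 50) = (-2 + 2*√2) - 1*(-1/196) = (-2 + 2*√2) + 1/196 = -391/196 + 2*√2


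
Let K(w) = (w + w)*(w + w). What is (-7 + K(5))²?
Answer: 8649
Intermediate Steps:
K(w) = 4*w² (K(w) = (2*w)*(2*w) = 4*w²)
(-7 + K(5))² = (-7 + 4*5²)² = (-7 + 4*25)² = (-7 + 100)² = 93² = 8649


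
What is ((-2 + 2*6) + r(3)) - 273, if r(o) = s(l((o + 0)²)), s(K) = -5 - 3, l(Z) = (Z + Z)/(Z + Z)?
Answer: -271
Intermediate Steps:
l(Z) = 1 (l(Z) = (2*Z)/((2*Z)) = (2*Z)*(1/(2*Z)) = 1)
s(K) = -8
r(o) = -8
((-2 + 2*6) + r(3)) - 273 = ((-2 + 2*6) - 8) - 273 = ((-2 + 12) - 8) - 273 = (10 - 8) - 273 = 2 - 273 = -271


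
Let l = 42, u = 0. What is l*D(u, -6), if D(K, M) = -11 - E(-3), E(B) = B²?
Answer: -840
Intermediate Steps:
D(K, M) = -20 (D(K, M) = -11 - 1*(-3)² = -11 - 1*9 = -11 - 9 = -20)
l*D(u, -6) = 42*(-20) = -840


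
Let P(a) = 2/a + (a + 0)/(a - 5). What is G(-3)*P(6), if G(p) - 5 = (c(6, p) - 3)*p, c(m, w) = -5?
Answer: 551/3 ≈ 183.67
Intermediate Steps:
P(a) = 2/a + a/(-5 + a)
G(p) = 5 - 8*p (G(p) = 5 + (-5 - 3)*p = 5 - 8*p)
G(-3)*P(6) = (5 - 8*(-3))*((-10 + 6² + 2*6)/(6*(-5 + 6))) = (5 + 24)*((⅙)*(-10 + 36 + 12)/1) = 29*((⅙)*1*38) = 29*(19/3) = 551/3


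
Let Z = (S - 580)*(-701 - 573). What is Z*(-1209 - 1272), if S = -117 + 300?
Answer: -1254835218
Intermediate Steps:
S = 183
Z = 505778 (Z = (183 - 580)*(-701 - 573) = -397*(-1274) = 505778)
Z*(-1209 - 1272) = 505778*(-1209 - 1272) = 505778*(-2481) = -1254835218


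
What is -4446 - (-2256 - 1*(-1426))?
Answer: -3616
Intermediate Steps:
-4446 - (-2256 - 1*(-1426)) = -4446 - (-2256 + 1426) = -4446 - 1*(-830) = -4446 + 830 = -3616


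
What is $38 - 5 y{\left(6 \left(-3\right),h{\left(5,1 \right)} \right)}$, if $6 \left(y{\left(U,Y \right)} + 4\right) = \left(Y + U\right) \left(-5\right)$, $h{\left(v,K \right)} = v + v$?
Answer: $\frac{74}{3} \approx 24.667$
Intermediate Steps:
$h{\left(v,K \right)} = 2 v$
$y{\left(U,Y \right)} = -4 - \frac{5 U}{6} - \frac{5 Y}{6}$ ($y{\left(U,Y \right)} = -4 + \frac{\left(Y + U\right) \left(-5\right)}{6} = -4 + \frac{\left(U + Y\right) \left(-5\right)}{6} = -4 + \frac{- 5 U - 5 Y}{6} = -4 - \left(\frac{5 U}{6} + \frac{5 Y}{6}\right) = -4 - \frac{5 U}{6} - \frac{5 Y}{6}$)
$38 - 5 y{\left(6 \left(-3\right),h{\left(5,1 \right)} \right)} = 38 - 5 \left(-4 - \frac{5 \cdot 6 \left(-3\right)}{6} - \frac{5 \cdot 2 \cdot 5}{6}\right) = 38 - 5 \left(-4 - -15 - \frac{25}{3}\right) = 38 - 5 \left(-4 + 15 - \frac{25}{3}\right) = 38 - \frac{40}{3} = \frac{74}{3}$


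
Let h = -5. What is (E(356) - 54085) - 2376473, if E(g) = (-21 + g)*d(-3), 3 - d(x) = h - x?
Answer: -2428883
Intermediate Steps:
d(x) = 8 + x (d(x) = 3 - (-5 - x) = 3 + (5 + x) = 8 + x)
E(g) = -105 + 5*g (E(g) = (-21 + g)*(8 - 3) = (-21 + g)*5 = -105 + 5*g)
(E(356) - 54085) - 2376473 = ((-105 + 5*356) - 54085) - 2376473 = ((-105 + 1780) - 54085) - 2376473 = (1675 - 54085) - 2376473 = -52410 - 2376473 = -2428883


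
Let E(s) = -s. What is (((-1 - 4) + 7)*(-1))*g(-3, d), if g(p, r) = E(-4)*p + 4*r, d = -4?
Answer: 56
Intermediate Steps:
g(p, r) = 4*p + 4*r (g(p, r) = (-1*(-4))*p + 4*r = 4*p + 4*r)
(((-1 - 4) + 7)*(-1))*g(-3, d) = (((-1 - 4) + 7)*(-1))*(4*(-3) + 4*(-4)) = ((-5 + 7)*(-1))*(-12 - 16) = (2*(-1))*(-28) = -2*(-28) = 56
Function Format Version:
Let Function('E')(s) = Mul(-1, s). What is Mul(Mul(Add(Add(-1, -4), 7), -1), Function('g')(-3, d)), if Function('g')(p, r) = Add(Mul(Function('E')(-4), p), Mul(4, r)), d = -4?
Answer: 56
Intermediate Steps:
Function('g')(p, r) = Add(Mul(4, p), Mul(4, r)) (Function('g')(p, r) = Add(Mul(Mul(-1, -4), p), Mul(4, r)) = Add(Mul(4, p), Mul(4, r)))
Mul(Mul(Add(Add(-1, -4), 7), -1), Function('g')(-3, d)) = Mul(Mul(Add(Add(-1, -4), 7), -1), Add(Mul(4, -3), Mul(4, -4))) = Mul(Mul(Add(-5, 7), -1), Add(-12, -16)) = Mul(Mul(2, -1), -28) = Mul(-2, -28) = 56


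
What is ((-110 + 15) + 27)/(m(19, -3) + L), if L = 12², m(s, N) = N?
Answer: -68/141 ≈ -0.48227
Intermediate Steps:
L = 144
((-110 + 15) + 27)/(m(19, -3) + L) = ((-110 + 15) + 27)/(-3 + 144) = (-95 + 27)/141 = -68*1/141 = -68/141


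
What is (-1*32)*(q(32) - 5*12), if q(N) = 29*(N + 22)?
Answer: -48192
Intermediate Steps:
q(N) = 638 + 29*N (q(N) = 29*(22 + N) = 638 + 29*N)
(-1*32)*(q(32) - 5*12) = (-1*32)*((638 + 29*32) - 5*12) = -32*((638 + 928) - 60) = -32*(1566 - 60) = -32*1506 = -48192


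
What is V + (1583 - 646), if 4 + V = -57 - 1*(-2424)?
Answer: 3300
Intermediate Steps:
V = 2363 (V = -4 + (-57 - 1*(-2424)) = -4 + (-57 + 2424) = -4 + 2367 = 2363)
V + (1583 - 646) = 2363 + (1583 - 646) = 2363 + 937 = 3300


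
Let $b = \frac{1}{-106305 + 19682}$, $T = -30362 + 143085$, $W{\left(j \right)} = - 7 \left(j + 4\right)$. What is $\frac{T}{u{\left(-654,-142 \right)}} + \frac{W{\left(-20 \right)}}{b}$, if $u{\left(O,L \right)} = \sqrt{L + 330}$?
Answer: $-9701776 + \frac{112723 \sqrt{47}}{94} \approx -9.6936 \cdot 10^{6}$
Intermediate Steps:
$W{\left(j \right)} = -28 - 7 j$ ($W{\left(j \right)} = - 7 \left(4 + j\right) = -28 - 7 j$)
$T = 112723$
$u{\left(O,L \right)} = \sqrt{330 + L}$
$b = - \frac{1}{86623}$ ($b = \frac{1}{-86623} = - \frac{1}{86623} \approx -1.1544 \cdot 10^{-5}$)
$\frac{T}{u{\left(-654,-142 \right)}} + \frac{W{\left(-20 \right)}}{b} = \frac{112723}{\sqrt{330 - 142}} + \frac{-28 - -140}{- \frac{1}{86623}} = \frac{112723}{\sqrt{188}} + \left(-28 + 140\right) \left(-86623\right) = \frac{112723}{2 \sqrt{47}} + 112 \left(-86623\right) = 112723 \frac{\sqrt{47}}{94} - 9701776 = \frac{112723 \sqrt{47}}{94} - 9701776 = -9701776 + \frac{112723 \sqrt{47}}{94}$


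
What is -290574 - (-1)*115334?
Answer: -175240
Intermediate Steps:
-290574 - (-1)*115334 = -290574 - 1*(-115334) = -290574 + 115334 = -175240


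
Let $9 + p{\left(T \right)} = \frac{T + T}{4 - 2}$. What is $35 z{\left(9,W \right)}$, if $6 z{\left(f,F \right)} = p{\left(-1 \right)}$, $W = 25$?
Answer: $- \frac{175}{3} \approx -58.333$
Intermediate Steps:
$p{\left(T \right)} = -9 + T$ ($p{\left(T \right)} = -9 + \frac{T + T}{4 - 2} = -9 + \frac{2 T}{2} = -9 + 2 T \frac{1}{2} = -9 + T$)
$z{\left(f,F \right)} = - \frac{5}{3}$ ($z{\left(f,F \right)} = \frac{-9 - 1}{6} = \frac{1}{6} \left(-10\right) = - \frac{5}{3}$)
$35 z{\left(9,W \right)} = 35 \left(- \frac{5}{3}\right) = - \frac{175}{3}$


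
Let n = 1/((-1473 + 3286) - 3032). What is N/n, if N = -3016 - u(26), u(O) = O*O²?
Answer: 25101648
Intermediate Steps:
n = -1/1219 (n = 1/(1813 - 3032) = 1/(-1219) = -1/1219 ≈ -0.00082034)
u(O) = O³
N = -20592 (N = -3016 - 1*26³ = -3016 - 1*17576 = -3016 - 17576 = -20592)
N/n = -20592/(-1/1219) = -20592*(-1219) = 25101648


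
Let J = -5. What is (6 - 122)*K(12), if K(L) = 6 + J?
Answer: -116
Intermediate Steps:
K(L) = 1 (K(L) = 6 - 5 = 1)
(6 - 122)*K(12) = (6 - 122)*1 = -116*1 = -116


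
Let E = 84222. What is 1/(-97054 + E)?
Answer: -1/12832 ≈ -7.7930e-5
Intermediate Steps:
1/(-97054 + E) = 1/(-97054 + 84222) = 1/(-12832) = -1/12832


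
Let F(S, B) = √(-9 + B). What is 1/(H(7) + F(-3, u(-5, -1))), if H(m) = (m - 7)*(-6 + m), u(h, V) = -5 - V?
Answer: -I*√13/13 ≈ -0.27735*I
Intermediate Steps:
H(m) = (-7 + m)*(-6 + m)
1/(H(7) + F(-3, u(-5, -1))) = 1/((42 + 7² - 13*7) + √(-9 + (-5 - 1*(-1)))) = 1/((42 + 49 - 91) + √(-9 + (-5 + 1))) = 1/(0 + √(-9 - 4)) = 1/(0 + √(-13)) = 1/(0 + I*√13) = 1/(I*√13) = -I*√13/13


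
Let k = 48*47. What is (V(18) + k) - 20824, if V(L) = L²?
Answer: -18244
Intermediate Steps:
k = 2256
(V(18) + k) - 20824 = (18² + 2256) - 20824 = (324 + 2256) - 20824 = 2580 - 20824 = -18244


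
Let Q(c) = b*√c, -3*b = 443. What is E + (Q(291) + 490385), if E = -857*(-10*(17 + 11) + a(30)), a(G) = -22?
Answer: 749199 - 443*√291/3 ≈ 7.4668e+5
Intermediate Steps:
b = -443/3 (b = -⅓*443 = -443/3 ≈ -147.67)
Q(c) = -443*√c/3
E = 258814 (E = -857*(-10*(17 + 11) - 22) = -857*(-10*28 - 22) = -857*(-280 - 22) = -857*(-302) = 258814)
E + (Q(291) + 490385) = 258814 + (-443*√291/3 + 490385) = 258814 + (490385 - 443*√291/3) = 749199 - 443*√291/3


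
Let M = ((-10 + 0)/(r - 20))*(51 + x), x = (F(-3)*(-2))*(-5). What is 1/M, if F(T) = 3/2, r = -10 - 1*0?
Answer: 1/22 ≈ 0.045455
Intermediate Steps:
r = -10 (r = -10 + 0 = -10)
F(T) = 3/2 (F(T) = 3*(½) = 3/2)
x = 15 (x = ((3/2)*(-2))*(-5) = -3*(-5) = 15)
M = 22 (M = ((-10 + 0)/(-10 - 20))*(51 + 15) = -10/(-30)*66 = -10*(-1/30)*66 = (⅓)*66 = 22)
1/M = 1/22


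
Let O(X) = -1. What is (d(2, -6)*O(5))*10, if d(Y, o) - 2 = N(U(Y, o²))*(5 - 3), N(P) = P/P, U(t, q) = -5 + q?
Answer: -40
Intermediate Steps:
N(P) = 1
d(Y, o) = 4 (d(Y, o) = 2 + 1*(5 - 3) = 2 + 1*2 = 2 + 2 = 4)
(d(2, -6)*O(5))*10 = (4*(-1))*10 = -4*10 = -40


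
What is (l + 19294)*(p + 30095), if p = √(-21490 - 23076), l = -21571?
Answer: -68526315 - 2277*I*√44566 ≈ -6.8526e+7 - 4.8069e+5*I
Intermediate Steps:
p = I*√44566 (p = √(-44566) = I*√44566 ≈ 211.11*I)
(l + 19294)*(p + 30095) = (-21571 + 19294)*(I*√44566 + 30095) = -2277*(30095 + I*√44566) = -68526315 - 2277*I*√44566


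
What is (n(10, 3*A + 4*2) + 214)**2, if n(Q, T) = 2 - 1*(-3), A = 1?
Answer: 47961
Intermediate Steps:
n(Q, T) = 5 (n(Q, T) = 2 + 3 = 5)
(n(10, 3*A + 4*2) + 214)**2 = (5 + 214)**2 = 219**2 = 47961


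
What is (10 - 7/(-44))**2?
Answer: 199809/1936 ≈ 103.21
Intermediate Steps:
(10 - 7/(-44))**2 = (10 - 7*(-1/44))**2 = (10 + 7/44)**2 = (447/44)**2 = 199809/1936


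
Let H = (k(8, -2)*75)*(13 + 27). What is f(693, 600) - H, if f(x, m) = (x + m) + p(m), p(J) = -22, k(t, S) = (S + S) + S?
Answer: 19271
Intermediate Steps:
k(t, S) = 3*S (k(t, S) = 2*S + S = 3*S)
f(x, m) = -22 + m + x (f(x, m) = (x + m) - 22 = (m + x) - 22 = -22 + m + x)
H = -18000 (H = ((3*(-2))*75)*(13 + 27) = -6*75*40 = -450*40 = -18000)
f(693, 600) - H = (-22 + 600 + 693) - 1*(-18000) = 1271 + 18000 = 19271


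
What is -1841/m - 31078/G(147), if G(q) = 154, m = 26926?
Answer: -418544871/2073302 ≈ -201.87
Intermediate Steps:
-1841/m - 31078/G(147) = -1841/26926 - 31078/154 = -1841*1/26926 - 31078*1/154 = -1841/26926 - 15539/77 = -418544871/2073302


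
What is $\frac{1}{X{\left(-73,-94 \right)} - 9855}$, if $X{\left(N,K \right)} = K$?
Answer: $- \frac{1}{9949} \approx -0.00010051$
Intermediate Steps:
$\frac{1}{X{\left(-73,-94 \right)} - 9855} = \frac{1}{-94 - 9855} = \frac{1}{-9949} = - \frac{1}{9949}$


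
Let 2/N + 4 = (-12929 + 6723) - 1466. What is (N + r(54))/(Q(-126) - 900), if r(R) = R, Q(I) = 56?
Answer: -207251/3239272 ≈ -0.063981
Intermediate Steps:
N = -1/3838 (N = 2/(-4 + ((-12929 + 6723) - 1466)) = 2/(-4 + (-6206 - 1466)) = 2/(-4 - 7672) = 2/(-7676) = 2*(-1/7676) = -1/3838 ≈ -0.00026055)
(N + r(54))/(Q(-126) - 900) = (-1/3838 + 54)/(56 - 900) = (207251/3838)/(-844) = (207251/3838)*(-1/844) = -207251/3239272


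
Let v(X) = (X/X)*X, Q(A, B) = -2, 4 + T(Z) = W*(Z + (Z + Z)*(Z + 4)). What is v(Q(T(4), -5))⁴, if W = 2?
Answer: 16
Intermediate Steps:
T(Z) = -4 + 2*Z + 4*Z*(4 + Z) (T(Z) = -4 + 2*(Z + (Z + Z)*(Z + 4)) = -4 + 2*(Z + (2*Z)*(4 + Z)) = -4 + 2*(Z + 2*Z*(4 + Z)) = -4 + (2*Z + 4*Z*(4 + Z)) = -4 + 2*Z + 4*Z*(4 + Z))
v(X) = X (v(X) = 1*X = X)
v(Q(T(4), -5))⁴ = (-2)⁴ = 16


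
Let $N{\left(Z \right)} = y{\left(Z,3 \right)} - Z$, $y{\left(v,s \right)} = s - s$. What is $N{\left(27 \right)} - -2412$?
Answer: $2385$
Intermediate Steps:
$y{\left(v,s \right)} = 0$
$N{\left(Z \right)} = - Z$ ($N{\left(Z \right)} = 0 - Z = - Z$)
$N{\left(27 \right)} - -2412 = \left(-1\right) 27 - -2412 = -27 + 2412 = 2385$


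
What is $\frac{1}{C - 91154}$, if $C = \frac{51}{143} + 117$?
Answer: $- \frac{143}{13018240} \approx -1.0985 \cdot 10^{-5}$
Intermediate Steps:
$C = \frac{16782}{143}$ ($C = 51 \cdot \frac{1}{143} + 117 = \frac{51}{143} + 117 = \frac{16782}{143} \approx 117.36$)
$\frac{1}{C - 91154} = \frac{1}{\frac{16782}{143} - 91154} = \frac{1}{- \frac{13018240}{143}} = - \frac{143}{13018240}$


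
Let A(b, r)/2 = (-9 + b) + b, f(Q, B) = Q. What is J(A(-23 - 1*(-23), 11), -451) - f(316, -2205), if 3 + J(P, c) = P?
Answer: -337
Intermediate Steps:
A(b, r) = -18 + 4*b (A(b, r) = 2*((-9 + b) + b) = 2*(-9 + 2*b) = -18 + 4*b)
J(P, c) = -3 + P
J(A(-23 - 1*(-23), 11), -451) - f(316, -2205) = (-3 + (-18 + 4*(-23 - 1*(-23)))) - 1*316 = (-3 + (-18 + 4*(-23 + 23))) - 316 = (-3 + (-18 + 4*0)) - 316 = (-3 + (-18 + 0)) - 316 = (-3 - 18) - 316 = -21 - 316 = -337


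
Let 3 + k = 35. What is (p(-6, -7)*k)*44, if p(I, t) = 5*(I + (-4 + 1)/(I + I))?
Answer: -40480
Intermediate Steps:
k = 32 (k = -3 + 35 = 32)
p(I, t) = 5*I - 15/(2*I) (p(I, t) = 5*(I - 3*1/(2*I)) = 5*(I - 3/(2*I)) = 5*I - 15/(2*I))
(p(-6, -7)*k)*44 = ((5*(-6) - 15/2/(-6))*32)*44 = ((-30 - 15/2*(-⅙))*32)*44 = ((-30 + 5/4)*32)*44 = -115/4*32*44 = -920*44 = -40480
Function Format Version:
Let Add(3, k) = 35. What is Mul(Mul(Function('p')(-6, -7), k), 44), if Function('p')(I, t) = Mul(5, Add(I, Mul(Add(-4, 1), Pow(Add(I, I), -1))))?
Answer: -40480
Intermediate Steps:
k = 32 (k = Add(-3, 35) = 32)
Function('p')(I, t) = Add(Mul(5, I), Mul(Rational(-15, 2), Pow(I, -1))) (Function('p')(I, t) = Mul(5, Add(I, Mul(-3, Pow(Mul(2, I), -1)))) = Mul(5, Add(I, Mul(-3, Mul(Rational(1, 2), Pow(I, -1))))) = Mul(5, Add(I, Mul(Rational(-3, 2), Pow(I, -1)))) = Add(Mul(5, I), Mul(Rational(-15, 2), Pow(I, -1))))
Mul(Mul(Function('p')(-6, -7), k), 44) = Mul(Mul(Add(Mul(5, -6), Mul(Rational(-15, 2), Pow(-6, -1))), 32), 44) = Mul(Mul(Add(-30, Mul(Rational(-15, 2), Rational(-1, 6))), 32), 44) = Mul(Mul(Add(-30, Rational(5, 4)), 32), 44) = Mul(Mul(Rational(-115, 4), 32), 44) = Mul(-920, 44) = -40480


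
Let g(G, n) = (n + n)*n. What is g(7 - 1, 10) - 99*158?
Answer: -15442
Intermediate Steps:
g(G, n) = 2*n² (g(G, n) = (2*n)*n = 2*n²)
g(7 - 1, 10) - 99*158 = 2*10² - 99*158 = 2*100 - 15642 = 200 - 15642 = -15442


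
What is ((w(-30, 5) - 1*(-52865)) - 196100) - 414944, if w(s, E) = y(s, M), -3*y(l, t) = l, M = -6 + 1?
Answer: -558169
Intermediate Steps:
M = -5
y(l, t) = -l/3
w(s, E) = -s/3
((w(-30, 5) - 1*(-52865)) - 196100) - 414944 = ((-⅓*(-30) - 1*(-52865)) - 196100) - 414944 = ((10 + 52865) - 196100) - 414944 = (52875 - 196100) - 414944 = -143225 - 414944 = -558169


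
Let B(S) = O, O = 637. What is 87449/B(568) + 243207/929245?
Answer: 81416468864/591929065 ≈ 137.54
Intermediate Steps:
B(S) = 637
87449/B(568) + 243207/929245 = 87449/637 + 243207/929245 = 81416468864/591929065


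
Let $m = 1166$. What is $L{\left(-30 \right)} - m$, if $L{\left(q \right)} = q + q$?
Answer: $-1226$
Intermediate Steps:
$L{\left(q \right)} = 2 q$
$L{\left(-30 \right)} - m = 2 \left(-30\right) - 1166 = -60 - 1166 = -1226$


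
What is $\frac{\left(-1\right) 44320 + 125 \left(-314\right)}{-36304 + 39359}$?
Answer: $- \frac{16714}{611} \approx -27.355$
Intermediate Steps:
$\frac{\left(-1\right) 44320 + 125 \left(-314\right)}{-36304 + 39359} = \frac{-44320 - 39250}{3055} = \left(-83570\right) \frac{1}{3055} = - \frac{16714}{611}$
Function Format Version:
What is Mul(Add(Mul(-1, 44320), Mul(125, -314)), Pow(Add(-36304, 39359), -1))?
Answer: Rational(-16714, 611) ≈ -27.355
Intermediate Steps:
Mul(Add(Mul(-1, 44320), Mul(125, -314)), Pow(Add(-36304, 39359), -1)) = Mul(Add(-44320, -39250), Pow(3055, -1)) = Mul(-83570, Rational(1, 3055)) = Rational(-16714, 611)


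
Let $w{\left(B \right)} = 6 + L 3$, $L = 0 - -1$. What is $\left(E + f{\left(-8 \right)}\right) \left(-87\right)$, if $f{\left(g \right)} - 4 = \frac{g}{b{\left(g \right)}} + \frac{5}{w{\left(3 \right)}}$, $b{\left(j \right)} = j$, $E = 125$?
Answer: $- \frac{34075}{3} \approx -11358.0$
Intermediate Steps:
$L = 1$ ($L = 0 + 1 = 1$)
$w{\left(B \right)} = 9$ ($w{\left(B \right)} = 6 + 1 \cdot 3 = 6 + 3 = 9$)
$f{\left(g \right)} = \frac{50}{9}$ ($f{\left(g \right)} = 4 + \left(\frac{g}{g} + \frac{5}{9}\right) = 4 + \left(1 + 5 \cdot \frac{1}{9}\right) = 4 + \left(1 + \frac{5}{9}\right) = 4 + \frac{14}{9} = \frac{50}{9}$)
$\left(E + f{\left(-8 \right)}\right) \left(-87\right) = \left(125 + \frac{50}{9}\right) \left(-87\right) = \frac{1175}{9} \left(-87\right) = - \frac{34075}{3}$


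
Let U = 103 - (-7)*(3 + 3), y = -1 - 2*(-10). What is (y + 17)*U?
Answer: 5220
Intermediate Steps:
y = 19 (y = -1 + 20 = 19)
U = 145 (U = 103 - (-7)*6 = 103 - 1*(-42) = 103 + 42 = 145)
(y + 17)*U = (19 + 17)*145 = 36*145 = 5220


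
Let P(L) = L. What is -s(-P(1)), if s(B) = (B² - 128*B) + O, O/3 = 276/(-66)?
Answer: -1281/11 ≈ -116.45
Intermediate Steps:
O = -138/11 (O = 3*(276/(-66)) = 3*(276*(-1/66)) = 3*(-46/11) = -138/11 ≈ -12.545)
s(B) = -138/11 + B² - 128*B (s(B) = (B² - 128*B) - 138/11 = -138/11 + B² - 128*B)
-s(-P(1)) = -(-138/11 + (-1*1)² - (-128)) = -(-138/11 + (-1)² - 128*(-1)) = -(-138/11 + 1 + 128) = -1*1281/11 = -1281/11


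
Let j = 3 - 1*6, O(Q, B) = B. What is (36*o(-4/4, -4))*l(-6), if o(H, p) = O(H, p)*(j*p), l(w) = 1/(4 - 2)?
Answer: -864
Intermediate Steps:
j = -3 (j = 3 - 6 = -3)
l(w) = ½ (l(w) = 1/2 = ½)
o(H, p) = -3*p² (o(H, p) = p*(-3*p) = -3*p²)
(36*o(-4/4, -4))*l(-6) = (36*(-3*(-4)²))*(½) = (36*(-3*16))*(½) = (36*(-48))*(½) = -1728*½ = -864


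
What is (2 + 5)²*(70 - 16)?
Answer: 2646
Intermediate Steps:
(2 + 5)²*(70 - 16) = 7²*54 = 49*54 = 2646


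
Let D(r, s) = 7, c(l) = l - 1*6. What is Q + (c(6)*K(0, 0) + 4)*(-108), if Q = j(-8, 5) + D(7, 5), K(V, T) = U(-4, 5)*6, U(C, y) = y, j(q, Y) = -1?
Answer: -426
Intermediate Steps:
c(l) = -6 + l (c(l) = l - 6 = -6 + l)
K(V, T) = 30 (K(V, T) = 5*6 = 30)
Q = 6 (Q = -1 + 7 = 6)
Q + (c(6)*K(0, 0) + 4)*(-108) = 6 + ((-6 + 6)*30 + 4)*(-108) = 6 + (0*30 + 4)*(-108) = 6 + (0 + 4)*(-108) = 6 + 4*(-108) = 6 - 432 = -426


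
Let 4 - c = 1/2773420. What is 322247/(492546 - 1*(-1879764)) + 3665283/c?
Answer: 893163352934586419/974727615870 ≈ 9.1632e+5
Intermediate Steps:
c = 11093679/2773420 (c = 4 - 1/2773420 = 11093679/2773420 ≈ 4.0000)
322247/(492546 - 1*(-1879764)) + 3665283/c = 322247/(492546 - 1*(-1879764)) + 3665283/(11093679/2773420) = 322247/(492546 + 1879764) + 3665283*(2773420/11093679) = 322247/2372310 + 3388456392620/3697893 = 893163352934586419/974727615870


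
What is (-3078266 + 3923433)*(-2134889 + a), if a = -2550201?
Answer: -3959683460030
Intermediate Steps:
(-3078266 + 3923433)*(-2134889 + a) = (-3078266 + 3923433)*(-2134889 - 2550201) = 845167*(-4685090) = -3959683460030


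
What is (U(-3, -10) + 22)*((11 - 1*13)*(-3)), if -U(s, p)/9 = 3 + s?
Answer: 132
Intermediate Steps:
U(s, p) = -27 - 9*s (U(s, p) = -9*(3 + s) = -27 - 9*s)
(U(-3, -10) + 22)*((11 - 1*13)*(-3)) = ((-27 - 9*(-3)) + 22)*((11 - 1*13)*(-3)) = ((-27 + 27) + 22)*((11 - 13)*(-3)) = (0 + 22)*(-2*(-3)) = 22*6 = 132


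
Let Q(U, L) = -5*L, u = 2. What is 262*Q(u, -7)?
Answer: 9170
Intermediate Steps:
262*Q(u, -7) = 262*(-5*(-7)) = 262*35 = 9170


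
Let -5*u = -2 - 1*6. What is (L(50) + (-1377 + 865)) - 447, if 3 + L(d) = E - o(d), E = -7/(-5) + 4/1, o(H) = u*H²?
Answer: -24783/5 ≈ -4956.6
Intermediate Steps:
u = 8/5 (u = -(-2 - 1*6)/5 = -(-2 - 6)/5 = -⅕*(-8) = 8/5 ≈ 1.6000)
o(H) = 8*H²/5
E = 27/5 (E = -7*(-⅕) + 4*1 = 7/5 + 4 = 27/5 ≈ 5.4000)
L(d) = 12/5 - 8*d²/5 (L(d) = -3 + (27/5 - 8*d²/5) = 12/5 - 8*d²/5)
(L(50) + (-1377 + 865)) - 447 = ((12/5 - 8/5*50²) + (-1377 + 865)) - 447 = ((12/5 - 8/5*2500) - 512) - 447 = ((12/5 - 4000) - 512) - 447 = (-19988/5 - 512) - 447 = -22548/5 - 447 = -24783/5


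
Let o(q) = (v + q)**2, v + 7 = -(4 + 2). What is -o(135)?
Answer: -14884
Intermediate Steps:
v = -13 (v = -7 - (4 + 2) = -7 - 1*6 = -7 - 6 = -13)
o(q) = (-13 + q)**2
-o(135) = -(-13 + 135)**2 = -1*122**2 = -1*14884 = -14884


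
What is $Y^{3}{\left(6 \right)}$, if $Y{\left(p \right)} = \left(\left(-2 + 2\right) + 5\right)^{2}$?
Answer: $15625$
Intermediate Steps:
$Y{\left(p \right)} = 25$ ($Y{\left(p \right)} = \left(0 + 5\right)^{2} = 5^{2} = 25$)
$Y^{3}{\left(6 \right)} = 25^{3} = 15625$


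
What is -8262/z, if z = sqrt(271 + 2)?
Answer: -2754*sqrt(273)/91 ≈ -500.04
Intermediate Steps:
z = sqrt(273) ≈ 16.523
-8262/z = -8262*sqrt(273)/273 = -2754*sqrt(273)/91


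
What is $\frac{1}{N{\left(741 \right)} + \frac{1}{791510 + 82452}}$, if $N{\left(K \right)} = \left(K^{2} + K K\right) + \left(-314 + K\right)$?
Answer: $\frac{873962}{960125039619} \approx 9.1026 \cdot 10^{-7}$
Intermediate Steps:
$N{\left(K \right)} = -314 + K + 2 K^{2}$ ($N{\left(K \right)} = \left(K^{2} + K^{2}\right) + \left(-314 + K\right) = 2 K^{2} + \left(-314 + K\right) = -314 + K + 2 K^{2}$)
$\frac{1}{N{\left(741 \right)} + \frac{1}{791510 + 82452}} = \frac{1}{\left(-314 + 741 + 2 \cdot 741^{2}\right) + \frac{1}{791510 + 82452}} = \frac{1}{\left(-314 + 741 + 2 \cdot 549081\right) + \frac{1}{873962}} = \frac{1}{\left(-314 + 741 + 1098162\right) + \frac{1}{873962}} = \frac{1}{1098589 + \frac{1}{873962}} = \frac{1}{\frac{960125039619}{873962}} = \frac{873962}{960125039619}$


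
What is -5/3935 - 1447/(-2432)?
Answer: 1136357/1913984 ≈ 0.59371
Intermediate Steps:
-5/3935 - 1447/(-2432) = -5*1/3935 - 1447*(-1/2432) = -1/787 + 1447/2432 = 1136357/1913984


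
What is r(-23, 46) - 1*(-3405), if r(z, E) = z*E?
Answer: 2347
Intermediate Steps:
r(z, E) = E*z
r(-23, 46) - 1*(-3405) = 46*(-23) - 1*(-3405) = -1058 + 3405 = 2347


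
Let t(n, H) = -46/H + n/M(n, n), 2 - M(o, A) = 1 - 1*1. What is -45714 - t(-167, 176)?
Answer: -4015461/88 ≈ -45630.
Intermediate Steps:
M(o, A) = 2 (M(o, A) = 2 - (1 - 1*1) = 2 - (1 - 1) = 2 - 1*0 = 2 + 0 = 2)
t(n, H) = n/2 - 46/H (t(n, H) = -46/H + n/2 = n/2 - 46/H)
-45714 - t(-167, 176) = -45714 - ((½)*(-167) - 46/176) = -45714 - (-167/2 - 46*1/176) = -45714 - (-167/2 - 23/88) = -45714 - 1*(-7371/88) = -45714 + 7371/88 = -4015461/88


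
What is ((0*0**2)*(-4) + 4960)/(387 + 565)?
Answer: 620/119 ≈ 5.2101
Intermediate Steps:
((0*0**2)*(-4) + 4960)/(387 + 565) = ((0*0)*(-4) + 4960)/952 = (0*(-4) + 4960)*(1/952) = (0 + 4960)*(1/952) = 4960*(1/952) = 620/119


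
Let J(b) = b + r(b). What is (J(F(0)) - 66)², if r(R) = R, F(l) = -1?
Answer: 4624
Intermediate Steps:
J(b) = 2*b (J(b) = b + b = 2*b)
(J(F(0)) - 66)² = (2*(-1) - 66)² = (-2 - 66)² = (-68)² = 4624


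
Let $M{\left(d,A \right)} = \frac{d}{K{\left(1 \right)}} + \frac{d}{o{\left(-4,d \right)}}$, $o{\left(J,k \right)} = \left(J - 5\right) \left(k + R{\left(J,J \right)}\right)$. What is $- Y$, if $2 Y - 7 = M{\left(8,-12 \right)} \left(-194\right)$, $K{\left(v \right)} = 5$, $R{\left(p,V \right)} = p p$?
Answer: $\frac{39989}{270} \approx 148.11$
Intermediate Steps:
$R{\left(p,V \right)} = p^{2}$
$o{\left(J,k \right)} = \left(-5 + J\right) \left(k + J^{2}\right)$ ($o{\left(J,k \right)} = \left(J - 5\right) \left(k + J^{2}\right) = \left(-5 + J\right) \left(k + J^{2}\right)$)
$M{\left(d,A \right)} = \frac{d}{5} + \frac{d}{-144 - 9 d}$ ($M{\left(d,A \right)} = \frac{d}{5} + \frac{d}{\left(-4\right)^{3} - 5 d - 5 \left(-4\right)^{2} - 4 d} = d \frac{1}{5} + \frac{d}{-64 - 5 d - 80 - 4 d} = \frac{d}{5} + \frac{d}{-64 - 5 d - 80 - 4 d} = \frac{d}{5} + \frac{d}{-144 - 9 d}$)
$Y = - \frac{39989}{270}$ ($Y = \frac{7}{2} + \frac{\frac{1}{45} \cdot 8 \frac{1}{16 + 8} \left(139 + 9 \cdot 8\right) \left(-194\right)}{2} = \frac{7}{2} + \frac{\frac{1}{45} \cdot 8 \cdot \frac{1}{24} \left(139 + 72\right) \left(-194\right)}{2} = \frac{7}{2} + \frac{\frac{1}{45} \cdot 8 \cdot \frac{1}{24} \cdot 211 \left(-194\right)}{2} = \frac{7}{2} + \frac{\frac{211}{135} \left(-194\right)}{2} = \frac{7}{2} + \frac{1}{2} \left(- \frac{40934}{135}\right) = \frac{7}{2} - \frac{20467}{135} = - \frac{39989}{270} \approx -148.11$)
$- Y = \left(-1\right) \left(- \frac{39989}{270}\right) = \frac{39989}{270}$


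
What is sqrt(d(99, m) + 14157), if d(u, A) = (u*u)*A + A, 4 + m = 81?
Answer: sqrt(768911) ≈ 876.88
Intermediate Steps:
m = 77 (m = -4 + 81 = 77)
d(u, A) = A + A*u**2 (d(u, A) = u**2*A + A = A*u**2 + A = A + A*u**2)
sqrt(d(99, m) + 14157) = sqrt(77*(1 + 99**2) + 14157) = sqrt(77*(1 + 9801) + 14157) = sqrt(77*9802 + 14157) = sqrt(754754 + 14157) = sqrt(768911)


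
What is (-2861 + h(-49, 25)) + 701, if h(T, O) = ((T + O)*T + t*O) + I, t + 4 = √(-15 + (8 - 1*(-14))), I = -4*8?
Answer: -1116 + 25*√7 ≈ -1049.9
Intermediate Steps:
I = -32
t = -4 + √7 (t = -4 + √(-15 + (8 - 1*(-14))) = -4 + √(-15 + (8 + 14)) = -4 + √(-15 + 22) = -4 + √7 ≈ -1.3542)
h(T, O) = -32 + O*(-4 + √7) + T*(O + T) (h(T, O) = ((T + O)*T + (-4 + √7)*O) - 32 = ((O + T)*T + O*(-4 + √7)) - 32 = (T*(O + T) + O*(-4 + √7)) - 32 = (O*(-4 + √7) + T*(O + T)) - 32 = -32 + O*(-4 + √7) + T*(O + T))
(-2861 + h(-49, 25)) + 701 = (-2861 + (-32 + (-49)² + 25*(-49) - 1*25*(4 - √7))) + 701 = (-2861 + (-32 + 2401 - 1225 + (-100 + 25*√7))) + 701 = (-2861 + (1044 + 25*√7)) + 701 = (-1817 + 25*√7) + 701 = -1116 + 25*√7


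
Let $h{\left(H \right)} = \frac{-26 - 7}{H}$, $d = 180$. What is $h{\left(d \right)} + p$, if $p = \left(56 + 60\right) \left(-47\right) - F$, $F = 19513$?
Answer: $- \frac{1497911}{60} \approx -24965.0$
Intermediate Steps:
$h{\left(H \right)} = - \frac{33}{H}$ ($h{\left(H \right)} = \frac{-26 - 7}{H} = - \frac{33}{H}$)
$p = -24965$ ($p = \left(56 + 60\right) \left(-47\right) - 19513 = 116 \left(-47\right) - 19513 = -5452 - 19513 = -24965$)
$h{\left(d \right)} + p = - \frac{33}{180} - 24965 = \left(-33\right) \frac{1}{180} - 24965 = - \frac{11}{60} - 24965 = - \frac{1497911}{60}$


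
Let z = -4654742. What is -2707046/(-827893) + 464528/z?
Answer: 6108010616314/1926814159303 ≈ 3.1700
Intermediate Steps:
-2707046/(-827893) + 464528/z = -2707046/(-827893) + 464528/(-4654742) = -2707046*(-1/827893) + 464528*(-1/4654742) = 2707046/827893 - 232264/2327371 = 6108010616314/1926814159303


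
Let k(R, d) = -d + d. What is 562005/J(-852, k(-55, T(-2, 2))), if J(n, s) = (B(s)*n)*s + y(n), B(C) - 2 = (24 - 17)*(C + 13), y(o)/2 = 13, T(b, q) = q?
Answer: 562005/26 ≈ 21616.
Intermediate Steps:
k(R, d) = 0
y(o) = 26 (y(o) = 2*13 = 26)
B(C) = 93 + 7*C (B(C) = 2 + (24 - 17)*(C + 13) = 2 + 7*(13 + C) = 2 + (91 + 7*C) = 93 + 7*C)
J(n, s) = 26 + n*s*(93 + 7*s) (J(n, s) = ((93 + 7*s)*n)*s + 26 = (n*(93 + 7*s))*s + 26 = n*s*(93 + 7*s) + 26 = 26 + n*s*(93 + 7*s))
562005/J(-852, k(-55, T(-2, 2))) = 562005/(26 - 852*0*(93 + 7*0)) = 562005/(26 - 852*0*(93 + 0)) = 562005/(26 - 852*0*93) = 562005/(26 + 0) = 562005/26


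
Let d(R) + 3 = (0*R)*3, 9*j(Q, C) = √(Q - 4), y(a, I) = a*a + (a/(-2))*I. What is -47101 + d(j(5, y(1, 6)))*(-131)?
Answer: -46708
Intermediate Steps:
y(a, I) = a² - I*a/2 (y(a, I) = a² + (a*(-½))*I = a² + (-a/2)*I = a² - I*a/2)
j(Q, C) = √(-4 + Q)/9 (j(Q, C) = √(Q - 4)/9 = √(-4 + Q)/9)
d(R) = -3 (d(R) = -3 + (0*R)*3 = -3 + 0*3 = -3 + 0 = -3)
-47101 + d(j(5, y(1, 6)))*(-131) = -47101 - 3*(-131) = -47101 + 393 = -46708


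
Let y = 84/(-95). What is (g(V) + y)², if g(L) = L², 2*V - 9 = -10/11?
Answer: 506714761921/2114160400 ≈ 239.68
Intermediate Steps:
V = 89/22 (V = 9/2 + (-10/11)/2 = 9/2 + (-10*1/11)/2 = 9/2 + (½)*(-10/11) = 9/2 - 5/11 = 89/22 ≈ 4.0455)
y = -84/95 (y = 84*(-1/95) = -84/95 ≈ -0.88421)
(g(V) + y)² = ((89/22)² - 84/95)² = (7921/484 - 84/95)² = (711839/45980)² = 506714761921/2114160400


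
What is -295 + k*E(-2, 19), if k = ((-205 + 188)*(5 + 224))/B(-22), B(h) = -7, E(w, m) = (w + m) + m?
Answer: 138083/7 ≈ 19726.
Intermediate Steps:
E(w, m) = w + 2*m (E(w, m) = (m + w) + m = w + 2*m)
k = 3893/7 (k = ((-205 + 188)*(5 + 224))/(-7) = -17*229*(-1/7) = -3893*(-1/7) = 3893/7 ≈ 556.14)
-295 + k*E(-2, 19) = -295 + 3893*(-2 + 2*19)/7 = -295 + 3893*(-2 + 38)/7 = -295 + (3893/7)*36 = -295 + 140148/7 = 138083/7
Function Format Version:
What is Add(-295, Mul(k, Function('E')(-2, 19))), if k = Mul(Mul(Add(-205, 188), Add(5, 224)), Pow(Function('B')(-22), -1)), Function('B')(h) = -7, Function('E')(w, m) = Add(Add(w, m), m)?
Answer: Rational(138083, 7) ≈ 19726.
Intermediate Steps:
Function('E')(w, m) = Add(w, Mul(2, m)) (Function('E')(w, m) = Add(Add(m, w), m) = Add(w, Mul(2, m)))
k = Rational(3893, 7) (k = Mul(Mul(Add(-205, 188), Add(5, 224)), Pow(-7, -1)) = Mul(Mul(-17, 229), Rational(-1, 7)) = Mul(-3893, Rational(-1, 7)) = Rational(3893, 7) ≈ 556.14)
Add(-295, Mul(k, Function('E')(-2, 19))) = Add(-295, Mul(Rational(3893, 7), Add(-2, Mul(2, 19)))) = Add(-295, Mul(Rational(3893, 7), Add(-2, 38))) = Add(-295, Mul(Rational(3893, 7), 36)) = Add(-295, Rational(140148, 7)) = Rational(138083, 7)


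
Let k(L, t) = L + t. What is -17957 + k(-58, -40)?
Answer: -18055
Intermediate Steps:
-17957 + k(-58, -40) = -17957 + (-58 - 40) = -17957 - 98 = -18055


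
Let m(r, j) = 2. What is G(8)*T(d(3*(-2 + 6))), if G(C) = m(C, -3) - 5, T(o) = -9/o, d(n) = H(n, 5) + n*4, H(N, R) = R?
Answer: 27/53 ≈ 0.50943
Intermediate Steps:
d(n) = 5 + 4*n (d(n) = 5 + n*4 = 5 + 4*n)
G(C) = -3 (G(C) = 2 - 5 = -3)
G(8)*T(d(3*(-2 + 6))) = -(-27)/(5 + 4*(3*(-2 + 6))) = -(-27)/(5 + 4*(3*4)) = -(-27)/(5 + 4*12) = -(-27)/(5 + 48) = -(-27)/53 = -3*(-9/53) = 27/53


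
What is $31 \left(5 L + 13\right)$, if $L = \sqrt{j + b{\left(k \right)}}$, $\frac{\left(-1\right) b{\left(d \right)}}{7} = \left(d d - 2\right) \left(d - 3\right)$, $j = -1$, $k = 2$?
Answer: $403 + 155 \sqrt{13} \approx 961.86$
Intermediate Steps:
$b{\left(d \right)} = - 7 \left(-3 + d\right) \left(-2 + d^{2}\right)$ ($b{\left(d \right)} = - 7 \left(d d - 2\right) \left(d - 3\right) = - 7 \left(d^{2} - 2\right) \left(-3 + d\right) = - 7 \left(-2 + d^{2}\right) \left(-3 + d\right) = - 7 \left(-3 + d\right) \left(-2 + d^{2}\right)$)
$L = \sqrt{13}$ ($L = \sqrt{-1 + \left(-42 - 7 \cdot 2^{3} + 14 \cdot 2 + 21 \cdot 2^{2}\right)} = \sqrt{-1 + \left(-42 - 56 + 28 + 21 \cdot 4\right)} = \sqrt{-1 + \left(-42 - 56 + 28 + 84\right)} = \sqrt{-1 + 14} = \sqrt{13} \approx 3.6056$)
$31 \left(5 L + 13\right) = 31 \left(5 \sqrt{13} + 13\right) = 31 \left(13 + 5 \sqrt{13}\right) = 403 + 155 \sqrt{13}$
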